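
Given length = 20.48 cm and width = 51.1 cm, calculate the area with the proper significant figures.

area = 20.48 cm × 51.1 cm = 1046.528 cm².
20.48 has 4 significant figures; 51.1 has 3.
Division/multiplication keeps the fewest: 3 significant figures.
Rounded: 1.05 × 10^3 cm².

1.05 × 10^3 cm²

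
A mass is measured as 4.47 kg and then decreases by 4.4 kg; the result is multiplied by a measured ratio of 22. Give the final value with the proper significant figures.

4.47 kg − 4.4 kg = 0.07 kg; the difference is limited to 1 decimal place (1 s.f.).
Carrying full precision, 0.07 × 22 = 1.54 kg; 22 has 2 s.f., so the result keeps min(1, 2) = 1 s.f.
Rounded to 1 significant figure: 2 kg.

2 kg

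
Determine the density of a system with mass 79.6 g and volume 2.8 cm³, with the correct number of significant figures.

density = 79.6 g ÷ 2.8 cm³ = 28.4285714286… g/cm³.
79.6 has 3 significant figures; 2.8 has 2.
Division/multiplication keeps the fewest: 2 significant figures.
Rounded: 28 g/cm³.

28 g/cm³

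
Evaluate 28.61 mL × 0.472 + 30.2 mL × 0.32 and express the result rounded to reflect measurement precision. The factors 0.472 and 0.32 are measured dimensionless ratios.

23.2 mL

28.61 × 0.472 = 13.50392 → 13.5 mL (3 s.f., last digit at the 10^-1 place).
30.2 × 0.32 = 9.664 → 9.7 mL (2 s.f., last digit at the 10^-1 place).
Sum: 23.16792 mL; keep the coarser place, 10^-1.
Result: 23.2 mL.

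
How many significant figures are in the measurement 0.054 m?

0.054: leading zeros are not significant.

2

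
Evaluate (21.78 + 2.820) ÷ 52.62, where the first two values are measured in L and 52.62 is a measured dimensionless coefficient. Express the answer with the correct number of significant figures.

21.78 L + 2.820 L = 24.600 L; the sum is limited to 2 decimal places (4 s.f.).
Carrying full precision, 24.600 ÷ 52.62 = 0.467502850627… L; 52.62 has 4 s.f., so the result keeps min(4, 4) = 4 s.f.
Rounded to 4 significant figures: 4.675 × 10⁻¹ L.

4.675 × 10⁻¹ L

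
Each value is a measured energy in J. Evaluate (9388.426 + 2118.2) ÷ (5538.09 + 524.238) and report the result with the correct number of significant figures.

9388.426 + 2118.2 = 11506.626, limited to 1 d.p. → 6 s.f.; 5538.09 + 524.238 = 6062.328, limited to 2 d.p. → 6 s.f.
Carrying full precision, 11506.626 ÷ 6062.328 = 1.89805401489…; keep min(6, 6) = 6 s.f.
Rounded to 6 significant figures: 1.89805.

1.89805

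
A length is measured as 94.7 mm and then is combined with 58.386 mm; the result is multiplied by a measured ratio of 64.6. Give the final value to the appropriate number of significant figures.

94.7 mm + 58.386 mm = 153.086 mm; the sum is limited to 1 decimal place (4 s.f.).
Carrying full precision, 153.086 × 64.6 = 9889.3556 mm; 64.6 has 3 s.f., so the result keeps min(4, 3) = 3 s.f.
Rounded to 3 significant figures: 9.89 × 10^3 mm.

9.89 × 10^3 mm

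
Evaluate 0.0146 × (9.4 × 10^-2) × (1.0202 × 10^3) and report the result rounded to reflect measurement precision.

0.0146 × (9.4 × 10^-2) × (1.0202 × 10^3) = 1.40012248
Multiplication/division keeps the fewest significant figures: 0.0146 → 3 s.f., 9.4 × 10^-2 → 2 s.f., 1.0202 × 10^3 → 5 s.f.; limit is 2.
Rounded to 2 significant figures: 1.4.

1.4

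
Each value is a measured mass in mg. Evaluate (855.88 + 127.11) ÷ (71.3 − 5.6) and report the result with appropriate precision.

855.88 + 127.11 = 982.99, limited to 2 d.p. → 5 s.f.; 71.3 − 5.6 = 65.7, limited to 1 d.p. → 3 s.f.
Carrying full precision, 982.99 ÷ 65.7 = 14.9617960426…; keep min(5, 3) = 3 s.f.
Rounded to 3 significant figures: 15.0.

15.0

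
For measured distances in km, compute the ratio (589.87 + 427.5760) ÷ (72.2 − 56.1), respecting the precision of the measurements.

63.2

589.87 + 427.5760 = 1017.4460, limited to 2 d.p. → 6 s.f.; 72.2 − 56.1 = 16.1, limited to 1 d.p. → 3 s.f.
Carrying full precision, 1017.4460 ÷ 16.1 = 63.1954037267…; keep min(6, 3) = 3 s.f.
Rounded to 3 significant figures: 63.2.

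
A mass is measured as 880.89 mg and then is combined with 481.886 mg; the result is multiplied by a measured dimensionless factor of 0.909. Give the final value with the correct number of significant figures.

880.89 mg + 481.886 mg = 1362.776 mg; the sum is limited to 2 decimal places (6 s.f.).
Carrying full precision, 1362.776 × 0.909 = 1238.763384 mg; 0.909 has 3 s.f., so the result keeps min(6, 3) = 3 s.f.
Rounded to 3 significant figures: 1.24 × 10³ mg.

1.24 × 10³ mg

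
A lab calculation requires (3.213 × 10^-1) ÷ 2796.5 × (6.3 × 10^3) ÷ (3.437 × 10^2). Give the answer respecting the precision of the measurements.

(3.213 × 10^-1) ÷ 2796.5 × (6.3 × 10^3) ÷ (3.437 × 10^2) = 0.00210599298002…
Multiplication/division keeps the fewest significant figures: 3.213 × 10^-1 → 4 s.f., 2796.5 → 5 s.f., 6.3 × 10^3 → 2 s.f., 3.437 × 10^2 → 4 s.f.; limit is 2.
Rounded to 2 significant figures: 0.0021.

0.0021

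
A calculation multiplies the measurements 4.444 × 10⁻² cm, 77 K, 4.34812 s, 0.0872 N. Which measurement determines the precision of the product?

77 K

4.444 × 10⁻² cm → 4 s.f.; 77 K → 2 s.f.; 4.34812 s → 6 s.f.; 0.0872 N → 3 s.f.
The fewest is 2 significant figures, from 77 K.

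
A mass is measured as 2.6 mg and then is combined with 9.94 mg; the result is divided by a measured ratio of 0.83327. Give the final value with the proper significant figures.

15.0 mg

2.6 mg + 9.94 mg = 12.54 mg; the sum is limited to 1 decimal place (3 s.f.).
Carrying full precision, 12.54 ÷ 0.83327 = 15.0491437349… mg; 0.83327 has 5 s.f., so the result keeps min(3, 5) = 3 s.f.
Rounded to 3 significant figures: 15.0 mg.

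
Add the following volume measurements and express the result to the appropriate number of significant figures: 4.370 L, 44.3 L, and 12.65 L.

4.370 L + 44.3 L + 12.65 L = 61.320 L.
Addition/subtraction keeps the fewest decimal places: 4.370 → 3 decimal places, 44.3 → 1 decimal place, 12.65 → 2 decimal places; limit is 1.
Rounded to 1 decimal place: 61.3 L.

61.3 L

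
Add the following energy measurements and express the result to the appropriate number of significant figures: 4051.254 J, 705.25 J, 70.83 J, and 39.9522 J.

4051.254 J + 705.25 J + 70.83 J + 39.9522 J = 4867.2862 J.
Addition/subtraction keeps the fewest decimal places: 4051.254 → 3 decimal places, 705.25 → 2 decimal places, 70.83 → 2 decimal places, 39.9522 → 4 decimal places; limit is 2.
Rounded to 2 decimal places: 4.86729 × 10^3 J.

4.86729 × 10^3 J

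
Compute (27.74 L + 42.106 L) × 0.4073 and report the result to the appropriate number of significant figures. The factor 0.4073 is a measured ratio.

27.74 L + 42.106 L = 69.846 L; the sum is limited to 2 decimal places (4 s.f.).
Carrying full precision, 69.846 × 0.4073 = 28.4482758 L; 0.4073 has 4 s.f., so the result keeps min(4, 4) = 4 s.f.
Rounded to 4 significant figures: 28.45 L.

28.45 L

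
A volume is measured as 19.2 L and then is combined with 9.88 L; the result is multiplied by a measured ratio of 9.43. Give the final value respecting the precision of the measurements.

274 L

19.2 L + 9.88 L = 29.08 L; the sum is limited to 1 decimal place (3 s.f.).
Carrying full precision, 29.08 × 9.43 = 274.2244 L; 9.43 has 3 s.f., so the result keeps min(3, 3) = 3 s.f.
Rounded to 3 significant figures: 274 L.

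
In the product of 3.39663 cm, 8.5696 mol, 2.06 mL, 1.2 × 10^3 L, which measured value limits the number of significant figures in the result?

3.39663 cm → 6 s.f.; 8.5696 mol → 5 s.f.; 2.06 mL → 3 s.f.; 1.2 × 10^3 L → 2 s.f.
The fewest is 2 significant figures, from 1.2 × 10^3 L.

1.2 × 10^3 L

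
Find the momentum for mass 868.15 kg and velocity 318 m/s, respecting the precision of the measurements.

momentum = 868.15 kg × 318 m/s = 276071.7 kg·m/s.
868.15 has 5 significant figures; 318 has 3.
Division/multiplication keeps the fewest: 3 significant figures.
Rounded: 2.76 × 10⁵ kg·m/s.

2.76 × 10⁵ kg·m/s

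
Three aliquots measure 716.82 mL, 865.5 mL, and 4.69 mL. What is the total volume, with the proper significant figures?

716.82 mL + 865.5 mL + 4.69 mL = 1587.01 mL.
Addition/subtraction keeps the fewest decimal places: 716.82 → 2 decimal places, 865.5 → 1 decimal place, 4.69 → 2 decimal places; limit is 1.
Rounded to 1 decimal place: 1587.0 mL.

1587.0 mL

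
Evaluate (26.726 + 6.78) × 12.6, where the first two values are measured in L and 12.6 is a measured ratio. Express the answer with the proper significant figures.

422 L

26.726 L + 6.78 L = 33.506 L; the sum is limited to 2 decimal places (4 s.f.).
Carrying full precision, 33.506 × 12.6 = 422.1756 L; 12.6 has 3 s.f., so the result keeps min(4, 3) = 3 s.f.
Rounded to 3 significant figures: 422 L.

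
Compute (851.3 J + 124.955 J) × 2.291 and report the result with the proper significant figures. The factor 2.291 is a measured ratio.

2.237 × 10³ J

851.3 J + 124.955 J = 976.255 J; the sum is limited to 1 decimal place (4 s.f.).
Carrying full precision, 976.255 × 2.291 = 2236.600205 J; 2.291 has 4 s.f., so the result keeps min(4, 4) = 4 s.f.
Rounded to 4 significant figures: 2.237 × 10³ J.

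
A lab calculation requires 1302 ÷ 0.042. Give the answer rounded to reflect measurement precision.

1302 ÷ 0.042 = 31000
Multiplication/division keeps the fewest significant figures: 1302 → 4 s.f., 0.042 → 2 s.f.; limit is 2.
Rounded to 2 significant figures: 3.1 × 10^4.

3.1 × 10^4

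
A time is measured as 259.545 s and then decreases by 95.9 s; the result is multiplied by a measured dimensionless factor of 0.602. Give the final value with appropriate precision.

259.545 s − 95.9 s = 163.645 s; the difference is limited to 1 decimal place (4 s.f.).
Carrying full precision, 163.645 × 0.602 = 98.51429 s; 0.602 has 3 s.f., so the result keeps min(4, 3) = 3 s.f.
Rounded to 3 significant figures: 98.5 s.

98.5 s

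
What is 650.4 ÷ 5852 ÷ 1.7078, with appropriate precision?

650.4 ÷ 5852 ÷ 1.7078 = 0.0650787504912…
Multiplication/division keeps the fewest significant figures: 650.4 → 4 s.f., 5852 → 4 s.f., 1.7078 → 5 s.f.; limit is 4.
Rounded to 4 significant figures: 0.06508.

0.06508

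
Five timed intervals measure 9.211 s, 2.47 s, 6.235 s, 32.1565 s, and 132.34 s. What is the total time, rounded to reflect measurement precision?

182.41 s

9.211 s + 2.47 s + 6.235 s + 32.1565 s + 132.34 s = 182.4125 s.
Addition/subtraction keeps the fewest decimal places: 9.211 → 3 decimal places, 2.47 → 2 decimal places, 6.235 → 3 decimal places, 32.1565 → 4 decimal places, 132.34 → 2 decimal places; limit is 2.
Rounded to 2 decimal places: 182.41 s.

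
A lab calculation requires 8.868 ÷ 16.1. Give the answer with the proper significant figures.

8.868 ÷ 16.1 = 0.550807453416…
Multiplication/division keeps the fewest significant figures: 8.868 → 4 s.f., 16.1 → 3 s.f.; limit is 3.
Rounded to 3 significant figures: 0.551.

0.551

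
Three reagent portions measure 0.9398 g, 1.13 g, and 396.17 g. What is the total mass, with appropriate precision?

398.24 g

0.9398 g + 1.13 g + 396.17 g = 398.2398 g.
Addition/subtraction keeps the fewest decimal places: 0.9398 → 4 decimal places, 1.13 → 2 decimal places, 396.17 → 2 decimal places; limit is 2.
Rounded to 2 decimal places: 398.24 g.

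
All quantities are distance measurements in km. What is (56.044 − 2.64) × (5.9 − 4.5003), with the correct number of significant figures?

56.044 − 2.64 = 53.404, limited to 2 d.p. → 4 s.f.; 5.9 − 4.5003 = 1.3997, limited to 1 d.p. → 2 s.f.
Carrying full precision, 53.404 × 1.3997 = 74.7495788; keep min(4, 2) = 2 s.f.
Rounded to 2 significant figures: 75 km².

75 km²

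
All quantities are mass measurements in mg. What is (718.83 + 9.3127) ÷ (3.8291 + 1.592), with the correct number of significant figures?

718.83 + 9.3127 = 728.1427, limited to 2 d.p. → 5 s.f.; 3.8291 + 1.592 = 5.4211, limited to 3 d.p. → 4 s.f.
Carrying full precision, 728.1427 ÷ 5.4211 = 134.316411798…; keep min(5, 4) = 4 s.f.
Rounded to 4 significant figures: 134.3.

134.3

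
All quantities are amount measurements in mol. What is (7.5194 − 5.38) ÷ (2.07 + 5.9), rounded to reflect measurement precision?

0.27

7.5194 − 5.38 = 2.1394, limited to 2 d.p. → 3 s.f.; 2.07 + 5.9 = 7.97, limited to 1 d.p. → 2 s.f.
Carrying full precision, 2.1394 ÷ 7.97 = 0.26843161857…; keep min(3, 2) = 2 s.f.
Rounded to 2 significant figures: 0.27.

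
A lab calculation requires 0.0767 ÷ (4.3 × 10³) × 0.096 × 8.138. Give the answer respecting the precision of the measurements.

1.4 × 10⁻⁵

0.0767 ÷ (4.3 × 10³) × 0.096 × 8.138 = 0.000013935284093…
Multiplication/division keeps the fewest significant figures: 0.0767 → 3 s.f., 4.3 × 10³ → 2 s.f., 0.096 → 2 s.f., 8.138 → 4 s.f.; limit is 2.
Rounded to 2 significant figures: 1.4 × 10⁻⁵.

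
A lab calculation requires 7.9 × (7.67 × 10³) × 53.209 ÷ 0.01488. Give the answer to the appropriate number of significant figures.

7.9 × (7.67 × 10³) × 53.209 ÷ 0.01488 = 216672912.433…
Multiplication/division keeps the fewest significant figures: 7.9 → 2 s.f., 7.67 × 10³ → 3 s.f., 53.209 → 5 s.f., 0.01488 → 4 s.f.; limit is 2.
Rounded to 2 significant figures: 2.2 × 10⁸.

2.2 × 10⁸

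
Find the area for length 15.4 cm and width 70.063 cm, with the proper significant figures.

area = 15.4 cm × 70.063 cm = 1078.9702 cm².
15.4 has 3 significant figures; 70.063 has 5.
Division/multiplication keeps the fewest: 3 significant figures.
Rounded: 1.08 × 10^3 cm².

1.08 × 10^3 cm²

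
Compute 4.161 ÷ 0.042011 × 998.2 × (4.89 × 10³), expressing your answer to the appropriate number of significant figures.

4.83 × 10⁸

4.161 ÷ 0.042011 × 998.2 × (4.89 × 10³) = 483460638.357…
Multiplication/division keeps the fewest significant figures: 4.161 → 4 s.f., 0.042011 → 5 s.f., 998.2 → 4 s.f., 4.89 × 10³ → 3 s.f.; limit is 3.
Rounded to 3 significant figures: 4.83 × 10⁸.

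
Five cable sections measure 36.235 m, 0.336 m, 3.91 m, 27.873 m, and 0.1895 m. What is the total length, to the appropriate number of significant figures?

36.235 m + 0.336 m + 3.91 m + 27.873 m + 0.1895 m = 68.5435 m.
Addition/subtraction keeps the fewest decimal places: 36.235 → 3 decimal places, 0.336 → 3 decimal places, 3.91 → 2 decimal places, 27.873 → 3 decimal places, 0.1895 → 4 decimal places; limit is 2.
Rounded to 2 decimal places: 68.54 m.

68.54 m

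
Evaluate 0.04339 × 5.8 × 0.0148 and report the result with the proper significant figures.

3.7 × 10^-3

0.04339 × 5.8 × 0.0148 = 0.0037245976
Multiplication/division keeps the fewest significant figures: 0.04339 → 4 s.f., 5.8 → 2 s.f., 0.0148 → 3 s.f.; limit is 2.
Rounded to 2 significant figures: 3.7 × 10^-3.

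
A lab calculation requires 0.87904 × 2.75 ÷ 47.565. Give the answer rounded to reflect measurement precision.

5.08 × 10^-2

0.87904 × 2.75 ÷ 47.565 = 0.0508222432461…
Multiplication/division keeps the fewest significant figures: 0.87904 → 5 s.f., 2.75 → 3 s.f., 47.565 → 5 s.f.; limit is 3.
Rounded to 3 significant figures: 5.08 × 10^-2.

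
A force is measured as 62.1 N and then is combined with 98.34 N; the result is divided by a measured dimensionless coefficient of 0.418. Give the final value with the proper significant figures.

384 N

62.1 N + 98.34 N = 160.44 N; the sum is limited to 1 decimal place (4 s.f.).
Carrying full precision, 160.44 ÷ 0.418 = 383.827751196… N; 0.418 has 3 s.f., so the result keeps min(4, 3) = 3 s.f.
Rounded to 3 significant figures: 384 N.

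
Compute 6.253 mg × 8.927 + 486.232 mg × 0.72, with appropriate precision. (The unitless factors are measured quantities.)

4.1 × 10² mg

6.253 × 8.927 = 55.820531 → 55.82 mg (4 s.f., last digit at the 10^-2 place).
486.232 × 0.72 = 350.08704 → 3.5 × 10² mg (2 s.f., last digit at the 10^1 place).
Sum: 405.907571 mg; keep the coarser place, 10^1.
Result: 4.1 × 10² mg.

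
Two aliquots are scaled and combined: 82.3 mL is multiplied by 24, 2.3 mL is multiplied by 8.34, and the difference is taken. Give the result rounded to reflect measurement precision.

2.0 × 10³ mL

82.3 × 24 = 1975.2 → 2.0 × 10³ mL (2 s.f., last digit at the 10^2 place).
2.3 × 8.34 = 19.182 → 19 mL (2 s.f., last digit at the 10^0 place).
Difference: 1956.018 mL; keep the coarser place, 10^2.
Result: 2.0 × 10³ mL.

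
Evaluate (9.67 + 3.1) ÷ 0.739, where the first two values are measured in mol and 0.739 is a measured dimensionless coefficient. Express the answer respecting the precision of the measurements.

17.3 mol

9.67 mol + 3.1 mol = 12.77 mol; the sum is limited to 1 decimal place (3 s.f.).
Carrying full precision, 12.77 ÷ 0.739 = 17.2801082544… mol; 0.739 has 3 s.f., so the result keeps min(3, 3) = 3 s.f.
Rounded to 3 significant figures: 17.3 mol.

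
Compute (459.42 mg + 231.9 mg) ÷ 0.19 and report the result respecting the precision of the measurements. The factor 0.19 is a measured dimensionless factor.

3.6 × 10³ mg

459.42 mg + 231.9 mg = 691.32 mg; the sum is limited to 1 decimal place (4 s.f.).
Carrying full precision, 691.32 ÷ 0.19 = 3638.52631579… mg; 0.19 has 2 s.f., so the result keeps min(4, 2) = 2 s.f.
Rounded to 2 significant figures: 3.6 × 10³ mg.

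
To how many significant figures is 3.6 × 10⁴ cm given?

3.6 × 10⁴: in scientific notation every digit of the coefficient is significant.

2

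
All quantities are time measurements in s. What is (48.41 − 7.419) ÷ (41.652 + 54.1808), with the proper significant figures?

48.41 − 7.419 = 40.991, limited to 2 d.p. → 4 s.f.; 41.652 + 54.1808 = 95.8328, limited to 3 d.p. → 5 s.f.
Carrying full precision, 40.991 ÷ 95.8328 = 0.427734554349…; keep min(4, 5) = 4 s.f.
Rounded to 4 significant figures: 0.4277.

0.4277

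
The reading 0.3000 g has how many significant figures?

0.3000: leading zeros are not significant; trailing zeros after a decimal point are significant.

4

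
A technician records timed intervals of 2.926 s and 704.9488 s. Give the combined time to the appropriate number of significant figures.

707.875 s

2.926 s + 704.9488 s = 707.8748 s.
Addition/subtraction keeps the fewest decimal places: 2.926 → 3 decimal places, 704.9488 → 4 decimal places; limit is 3.
Rounded to 3 decimal places: 707.875 s.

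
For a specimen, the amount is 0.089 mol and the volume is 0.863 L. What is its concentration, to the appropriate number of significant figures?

concentration = 0.089 mol ÷ 0.863 L = 0.103128621089… mol/L.
0.089 has 2 significant figures; 0.863 has 3.
Division/multiplication keeps the fewest: 2 significant figures.
Rounded: 0.10 mol/L.

0.10 mol/L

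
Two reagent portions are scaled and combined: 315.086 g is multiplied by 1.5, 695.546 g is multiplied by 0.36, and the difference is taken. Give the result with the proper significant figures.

315.086 × 1.5 = 472.629 → 4.7 × 10^2 g (2 s.f., last digit at the 10^1 place).
695.546 × 0.36 = 250.39656 → 2.5 × 10^2 g (2 s.f., last digit at the 10^1 place).
Difference: 222.23244 g; keep the coarser place, 10^1.
Result: 2.2 × 10^2 g.

2.2 × 10^2 g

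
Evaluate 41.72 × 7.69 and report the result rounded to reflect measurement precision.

3.21 × 10²

41.72 × 7.69 = 320.8268
Multiplication/division keeps the fewest significant figures: 41.72 → 4 s.f., 7.69 → 3 s.f.; limit is 3.
Rounded to 3 significant figures: 3.21 × 10².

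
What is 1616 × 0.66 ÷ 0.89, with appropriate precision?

1616 × 0.66 ÷ 0.89 = 1198.38202247…
Multiplication/division keeps the fewest significant figures: 1616 → 4 s.f., 0.66 → 2 s.f., 0.89 → 2 s.f.; limit is 2.
Rounded to 2 significant figures: 1.2 × 10³.

1.2 × 10³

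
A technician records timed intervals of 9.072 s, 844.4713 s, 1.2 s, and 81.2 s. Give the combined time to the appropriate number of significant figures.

9.359 × 10² s

9.072 s + 844.4713 s + 1.2 s + 81.2 s = 935.9433 s.
Addition/subtraction keeps the fewest decimal places: 9.072 → 3 decimal places, 844.4713 → 4 decimal places, 1.2 → 1 decimal place, 81.2 → 1 decimal place; limit is 1.
Rounded to 1 decimal place: 9.359 × 10² s.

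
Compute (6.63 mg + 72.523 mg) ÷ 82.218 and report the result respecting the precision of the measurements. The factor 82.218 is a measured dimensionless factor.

0.9627 mg

6.63 mg + 72.523 mg = 79.153 mg; the sum is limited to 2 decimal places (4 s.f.).
Carrying full precision, 79.153 ÷ 82.218 = 0.962721058649… mg; 82.218 has 5 s.f., so the result keeps min(4, 5) = 4 s.f.
Rounded to 4 significant figures: 0.9627 mg.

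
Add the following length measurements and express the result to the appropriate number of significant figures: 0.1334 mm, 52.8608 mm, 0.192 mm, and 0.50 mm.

53.69 mm

0.1334 mm + 52.8608 mm + 0.192 mm + 0.50 mm = 53.6862 mm.
Addition/subtraction keeps the fewest decimal places: 0.1334 → 4 decimal places, 52.8608 → 4 decimal places, 0.192 → 3 decimal places, 0.50 → 2 decimal places; limit is 2.
Rounded to 2 decimal places: 53.69 mm.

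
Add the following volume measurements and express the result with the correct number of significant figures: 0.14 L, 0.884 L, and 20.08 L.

21.10 L

0.14 L + 0.884 L + 20.08 L = 21.104 L.
Addition/subtraction keeps the fewest decimal places: 0.14 → 2 decimal places, 0.884 → 3 decimal places, 20.08 → 2 decimal places; limit is 2.
Rounded to 2 decimal places: 21.10 L.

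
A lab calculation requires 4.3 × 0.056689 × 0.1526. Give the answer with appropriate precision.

4.3 × 0.056689 × 0.1526 = 0.03719818802
Multiplication/division keeps the fewest significant figures: 4.3 → 2 s.f., 0.056689 → 5 s.f., 0.1526 → 4 s.f.; limit is 2.
Rounded to 2 significant figures: 0.037.

0.037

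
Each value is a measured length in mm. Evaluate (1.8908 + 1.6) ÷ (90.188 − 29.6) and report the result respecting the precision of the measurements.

1.8908 + 1.6 = 3.4908, limited to 1 d.p. → 2 s.f.; 90.188 − 29.6 = 60.588, limited to 1 d.p. → 3 s.f.
Carrying full precision, 3.4908 ÷ 60.588 = 0.0576153693801…; keep min(2, 3) = 2 s.f.
Rounded to 2 significant figures: 0.058.

0.058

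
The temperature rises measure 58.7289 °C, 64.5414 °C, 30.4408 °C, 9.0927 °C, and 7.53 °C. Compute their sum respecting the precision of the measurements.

58.7289 °C + 64.5414 °C + 30.4408 °C + 9.0927 °C + 7.53 °C = 170.3338 °C.
Addition/subtraction keeps the fewest decimal places: 58.7289 → 4 decimal places, 64.5414 → 4 decimal places, 30.4408 → 4 decimal places, 9.0927 → 4 decimal places, 7.53 → 2 decimal places; limit is 2.
Rounded to 2 decimal places: 170.33 °C.

170.33 °C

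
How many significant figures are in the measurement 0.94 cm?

0.94: leading zeros are not significant.

2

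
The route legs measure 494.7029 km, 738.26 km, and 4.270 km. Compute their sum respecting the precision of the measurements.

1237.23 km

494.7029 km + 738.26 km + 4.270 km = 1237.2329 km.
Addition/subtraction keeps the fewest decimal places: 494.7029 → 4 decimal places, 738.26 → 2 decimal places, 4.270 → 3 decimal places; limit is 2.
Rounded to 2 decimal places: 1237.23 km.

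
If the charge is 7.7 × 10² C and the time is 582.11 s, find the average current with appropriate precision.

1.3 A

average current = 7.7 × 10² C ÷ 582.11 s = 1.32277404614… A.
7.7 × 10² has 2 significant figures; 582.11 has 5.
Division/multiplication keeps the fewest: 2 significant figures.
Rounded: 1.3 A.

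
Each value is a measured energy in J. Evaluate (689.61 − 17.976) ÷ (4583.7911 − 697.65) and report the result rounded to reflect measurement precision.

689.61 − 17.976 = 671.634, limited to 2 d.p. → 5 s.f.; 4583.7911 − 697.65 = 3886.1411, limited to 2 d.p. → 6 s.f.
Carrying full precision, 671.634 ÷ 3886.1411 = 0.172828001536…; keep min(5, 6) = 5 s.f.
Rounded to 5 significant figures: 0.17283.

0.17283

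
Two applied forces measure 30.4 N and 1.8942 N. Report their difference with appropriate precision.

28.5 N

30.4 N − 1.8942 N = 28.5058 N.
Addition/subtraction keeps the fewest decimal places: 30.4 → 1 decimal place, 1.8942 → 4 decimal places; limit is 1.
Rounded to 1 decimal place: 28.5 N.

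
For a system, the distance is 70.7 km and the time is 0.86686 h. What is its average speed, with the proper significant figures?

average speed = 70.7 km ÷ 0.86686 h = 81.5587292066… km/h.
70.7 has 3 significant figures; 0.86686 has 5.
Division/multiplication keeps the fewest: 3 significant figures.
Rounded: 81.6 km/h.

81.6 km/h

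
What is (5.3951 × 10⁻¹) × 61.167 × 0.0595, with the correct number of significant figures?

1.96

(5.3951 × 10⁻¹) × 61.167 × 0.0595 = 1.96351238612…
Multiplication/division keeps the fewest significant figures: 5.3951 × 10⁻¹ → 5 s.f., 61.167 → 5 s.f., 0.0595 → 3 s.f.; limit is 3.
Rounded to 3 significant figures: 1.96.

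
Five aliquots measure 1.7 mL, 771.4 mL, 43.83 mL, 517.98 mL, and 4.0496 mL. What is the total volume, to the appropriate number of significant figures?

1.7 mL + 771.4 mL + 43.83 mL + 517.98 mL + 4.0496 mL = 1338.9596 mL.
Addition/subtraction keeps the fewest decimal places: 1.7 → 1 decimal place, 771.4 → 1 decimal place, 43.83 → 2 decimal places, 517.98 → 2 decimal places, 4.0496 → 4 decimal places; limit is 1.
Rounded to 1 decimal place: 1339.0 mL.

1339.0 mL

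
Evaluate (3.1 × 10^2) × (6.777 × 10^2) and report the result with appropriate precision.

2.1 × 10^5

(3.1 × 10^2) × (6.777 × 10^2) = 210087
Multiplication/division keeps the fewest significant figures: 3.1 × 10^2 → 2 s.f., 6.777 × 10^2 → 4 s.f.; limit is 2.
Rounded to 2 significant figures: 2.1 × 10^5.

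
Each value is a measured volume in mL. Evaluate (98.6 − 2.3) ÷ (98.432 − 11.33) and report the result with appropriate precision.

98.6 − 2.3 = 96.3, limited to 1 d.p. → 3 s.f.; 98.432 − 11.33 = 87.102, limited to 2 d.p. → 4 s.f.
Carrying full precision, 96.3 ÷ 87.102 = 1.10560033065…; keep min(3, 4) = 3 s.f.
Rounded to 3 significant figures: 1.11.

1.11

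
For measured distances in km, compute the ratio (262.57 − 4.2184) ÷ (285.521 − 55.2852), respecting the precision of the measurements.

1.1221

262.57 − 4.2184 = 258.3516, limited to 2 d.p. → 5 s.f.; 285.521 − 55.2852 = 230.2358, limited to 3 d.p. → 6 s.f.
Carrying full precision, 258.3516 ÷ 230.2358 = 1.1221174118…; keep min(5, 6) = 5 s.f.
Rounded to 5 significant figures: 1.1221.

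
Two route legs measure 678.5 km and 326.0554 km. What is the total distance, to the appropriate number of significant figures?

1004.6 km

678.5 km + 326.0554 km = 1004.5554 km.
Addition/subtraction keeps the fewest decimal places: 678.5 → 1 decimal place, 326.0554 → 4 decimal places; limit is 1.
Rounded to 1 decimal place: 1004.6 km.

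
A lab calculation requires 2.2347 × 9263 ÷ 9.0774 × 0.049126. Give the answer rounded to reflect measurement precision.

112.0

2.2347 × 9263 ÷ 9.0774 × 0.049126 = 112.026514441…
Multiplication/division keeps the fewest significant figures: 2.2347 → 5 s.f., 9263 → 4 s.f., 9.0774 → 5 s.f., 0.049126 → 5 s.f.; limit is 4.
Rounded to 4 significant figures: 112.0.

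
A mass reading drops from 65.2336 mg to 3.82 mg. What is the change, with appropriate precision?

61.41 mg

65.2336 mg − 3.82 mg = 61.4136 mg.
Addition/subtraction keeps the fewest decimal places: 65.2336 → 4 decimal places, 3.82 → 2 decimal places; limit is 2.
Rounded to 2 decimal places: 61.41 mg.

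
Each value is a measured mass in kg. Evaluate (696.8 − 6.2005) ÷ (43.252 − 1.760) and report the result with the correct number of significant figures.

696.8 − 6.2005 = 690.5995, limited to 1 d.p. → 4 s.f.; 43.252 − 1.760 = 41.492, limited to 3 d.p. → 5 s.f.
Carrying full precision, 690.5995 ÷ 41.492 = 16.6441603201…; keep min(4, 5) = 4 s.f.
Rounded to 4 significant figures: 16.64.

16.64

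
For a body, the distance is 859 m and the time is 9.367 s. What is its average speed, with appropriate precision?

91.7 m/s

average speed = 859 m ÷ 9.367 s = 91.704921533… m/s.
859 has 3 significant figures; 9.367 has 4.
Division/multiplication keeps the fewest: 3 significant figures.
Rounded: 91.7 m/s.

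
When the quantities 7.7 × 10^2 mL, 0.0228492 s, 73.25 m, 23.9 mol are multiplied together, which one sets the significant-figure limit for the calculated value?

7.7 × 10^2 mL → 2 s.f.; 0.0228492 s → 6 s.f.; 73.25 m → 4 s.f.; 23.9 mol → 3 s.f.
The fewest is 2 significant figures, from 7.7 × 10^2 mL.

7.7 × 10^2 mL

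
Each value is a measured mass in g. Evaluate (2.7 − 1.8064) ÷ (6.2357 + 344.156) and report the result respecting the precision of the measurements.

0.003

2.7 − 1.8064 = 0.8936, limited to 1 d.p. → 1 s.f.; 6.2357 + 344.156 = 350.3917, limited to 3 d.p. → 6 s.f.
Carrying full precision, 0.8936 ÷ 350.3917 = 0.00255028871974…; keep min(1, 6) = 1 s.f.
Rounded to 1 significant figure: 0.003.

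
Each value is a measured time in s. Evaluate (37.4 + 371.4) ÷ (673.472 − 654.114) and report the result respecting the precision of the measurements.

21.12

37.4 + 371.4 = 408.8, limited to 1 d.p. → 4 s.f.; 673.472 − 654.114 = 19.358, limited to 3 d.p. → 5 s.f.
Carrying full precision, 408.8 ÷ 19.358 = 21.1178840789…; keep min(4, 5) = 4 s.f.
Rounded to 4 significant figures: 21.12.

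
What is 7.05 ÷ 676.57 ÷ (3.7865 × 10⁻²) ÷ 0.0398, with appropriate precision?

6.91

7.05 ÷ 676.57 ÷ (3.7865 × 10⁻²) ÷ 0.0398 = 6.91441348625…
Multiplication/division keeps the fewest significant figures: 7.05 → 3 s.f., 676.57 → 5 s.f., 3.7865 × 10⁻² → 5 s.f., 0.0398 → 3 s.f.; limit is 3.
Rounded to 3 significant figures: 6.91.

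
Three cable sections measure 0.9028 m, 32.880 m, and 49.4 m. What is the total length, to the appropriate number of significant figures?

0.9028 m + 32.880 m + 49.4 m = 83.1828 m.
Addition/subtraction keeps the fewest decimal places: 0.9028 → 4 decimal places, 32.880 → 3 decimal places, 49.4 → 1 decimal place; limit is 1.
Rounded to 1 decimal place: 83.2 m.

83.2 m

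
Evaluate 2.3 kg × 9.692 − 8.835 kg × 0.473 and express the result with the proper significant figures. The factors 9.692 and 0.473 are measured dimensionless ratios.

2.3 × 9.692 = 22.2916 → 22 kg (2 s.f., last digit at the 10^0 place).
8.835 × 0.473 = 4.178955 → 4.18 kg (3 s.f., last digit at the 10^-2 place).
Difference: 18.112645 kg; keep the coarser place, 10^0.
Result: 18 kg.

18 kg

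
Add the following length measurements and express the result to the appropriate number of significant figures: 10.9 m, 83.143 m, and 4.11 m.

10.9 m + 83.143 m + 4.11 m = 98.153 m.
Addition/subtraction keeps the fewest decimal places: 10.9 → 1 decimal place, 83.143 → 3 decimal places, 4.11 → 2 decimal places; limit is 1.
Rounded to 1 decimal place: 98.2 m.

98.2 m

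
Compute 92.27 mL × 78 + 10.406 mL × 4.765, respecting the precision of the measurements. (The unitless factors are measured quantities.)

92.27 × 78 = 7197.06 → 7.2 × 10³ mL (2 s.f., last digit at the 10^2 place).
10.406 × 4.765 = 49.58459 → 49.58 mL (4 s.f., last digit at the 10^-2 place).
Sum: 7246.64459 mL; keep the coarser place, 10^2.
Result: 7.2 × 10³ mL.

7.2 × 10³ mL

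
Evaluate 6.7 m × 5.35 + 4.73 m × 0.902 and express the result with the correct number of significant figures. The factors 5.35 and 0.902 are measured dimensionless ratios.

6.7 × 5.35 = 35.845 → 36 m (2 s.f., last digit at the 10^0 place).
4.73 × 0.902 = 4.26646 → 4.27 m (3 s.f., last digit at the 10^-2 place).
Sum: 40.11146 m; keep the coarser place, 10^0.
Result: 4.0 × 10¹ m.

4.0 × 10¹ m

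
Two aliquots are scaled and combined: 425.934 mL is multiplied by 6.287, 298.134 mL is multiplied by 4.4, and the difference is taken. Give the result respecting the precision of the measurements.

425.934 × 6.287 = 2677.847058 → 2678 mL (4 s.f., last digit at the 10^0 place).
298.134 × 4.4 = 1311.7896 → 1.3 × 10^3 mL (2 s.f., last digit at the 10^2 place).
Difference: 1366.057458 mL; keep the coarser place, 10^2.
Result: 1.4 × 10^3 mL.

1.4 × 10^3 mL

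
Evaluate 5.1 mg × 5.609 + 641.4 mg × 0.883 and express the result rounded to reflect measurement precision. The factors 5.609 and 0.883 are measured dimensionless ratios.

595 mg

5.1 × 5.609 = 28.6059 → 29 mg (2 s.f., last digit at the 10^0 place).
641.4 × 0.883 = 566.3562 → 566 mg (3 s.f., last digit at the 10^0 place).
Sum: 594.9621 mg; keep the coarser place, 10^0.
Result: 595 mg.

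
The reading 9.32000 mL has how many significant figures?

6

9.32000: trailing zeros after a decimal point are significant.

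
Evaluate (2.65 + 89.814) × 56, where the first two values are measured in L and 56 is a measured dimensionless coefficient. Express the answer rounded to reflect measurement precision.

5.2 × 10^3 L

2.65 L + 89.814 L = 92.464 L; the sum is limited to 2 decimal places (4 s.f.).
Carrying full precision, 92.464 × 56 = 5177.984 L; 56 has 2 s.f., so the result keeps min(4, 2) = 2 s.f.
Rounded to 2 significant figures: 5.2 × 10^3 L.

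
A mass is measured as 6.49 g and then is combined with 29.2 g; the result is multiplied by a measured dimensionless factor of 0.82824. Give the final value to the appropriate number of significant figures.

29.6 g

6.49 g + 29.2 g = 35.69 g; the sum is limited to 1 decimal place (3 s.f.).
Carrying full precision, 35.69 × 0.82824 = 29.5598856 g; 0.82824 has 5 s.f., so the result keeps min(3, 5) = 3 s.f.
Rounded to 3 significant figures: 29.6 g.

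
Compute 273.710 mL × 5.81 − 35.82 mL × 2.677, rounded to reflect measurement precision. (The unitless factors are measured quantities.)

1.49 × 10^3 mL

273.710 × 5.81 = 1590.2551 → 1.59 × 10^3 mL (3 s.f., last digit at the 10^1 place).
35.82 × 2.677 = 95.89014 → 95.89 mL (4 s.f., last digit at the 10^-2 place).
Difference: 1494.36496 mL; keep the coarser place, 10^1.
Result: 1.49 × 10^3 mL.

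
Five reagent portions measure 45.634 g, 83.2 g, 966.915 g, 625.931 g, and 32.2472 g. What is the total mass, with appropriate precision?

45.634 g + 83.2 g + 966.915 g + 625.931 g + 32.2472 g = 1753.9272 g.
Addition/subtraction keeps the fewest decimal places: 45.634 → 3 decimal places, 83.2 → 1 decimal place, 966.915 → 3 decimal places, 625.931 → 3 decimal places, 32.2472 → 4 decimal places; limit is 1.
Rounded to 1 decimal place: 1753.9 g.

1753.9 g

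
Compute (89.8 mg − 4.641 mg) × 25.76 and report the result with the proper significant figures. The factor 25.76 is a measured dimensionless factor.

2.19 × 10³ mg

89.8 mg − 4.641 mg = 85.159 mg; the difference is limited to 1 decimal place (3 s.f.).
Carrying full precision, 85.159 × 25.76 = 2193.69584 mg; 25.76 has 4 s.f., so the result keeps min(3, 4) = 3 s.f.
Rounded to 3 significant figures: 2.19 × 10³ mg.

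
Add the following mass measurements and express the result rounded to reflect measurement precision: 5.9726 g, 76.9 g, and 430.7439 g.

5.9726 g + 76.9 g + 430.7439 g = 513.6165 g.
Addition/subtraction keeps the fewest decimal places: 5.9726 → 4 decimal places, 76.9 → 1 decimal place, 430.7439 → 4 decimal places; limit is 1.
Rounded to 1 decimal place: 513.6 g.

513.6 g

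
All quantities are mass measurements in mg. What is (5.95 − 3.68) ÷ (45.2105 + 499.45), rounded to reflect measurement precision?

5.95 − 3.68 = 2.27, limited to 2 d.p. → 3 s.f.; 45.2105 + 499.45 = 544.6605, limited to 2 d.p. → 5 s.f.
Carrying full precision, 2.27 ÷ 544.6605 = 0.00416773384521…; keep min(3, 5) = 3 s.f.
Rounded to 3 significant figures: 0.00417.

0.00417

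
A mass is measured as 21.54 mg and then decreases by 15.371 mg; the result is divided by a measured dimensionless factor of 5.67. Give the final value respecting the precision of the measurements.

1.09 mg

21.54 mg − 15.371 mg = 6.169 mg; the difference is limited to 2 decimal places (3 s.f.).
Carrying full precision, 6.169 ÷ 5.67 = 1.08800705467… mg; 5.67 has 3 s.f., so the result keeps min(3, 3) = 3 s.f.
Rounded to 3 significant figures: 1.09 mg.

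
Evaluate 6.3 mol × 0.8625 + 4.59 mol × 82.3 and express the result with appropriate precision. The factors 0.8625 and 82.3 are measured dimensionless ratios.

6.3 × 0.8625 = 5.43375 → 5.4 mol (2 s.f., last digit at the 10^-1 place).
4.59 × 82.3 = 377.757 → 378 mol (3 s.f., last digit at the 10^0 place).
Sum: 383.19075 mol; keep the coarser place, 10^0.
Result: 383 mol.

383 mol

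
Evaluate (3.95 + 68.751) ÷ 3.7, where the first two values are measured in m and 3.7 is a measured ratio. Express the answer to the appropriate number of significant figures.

3.95 m + 68.751 m = 72.701 m; the sum is limited to 2 decimal places (4 s.f.).
Carrying full precision, 72.701 ÷ 3.7 = 19.6489189189… m; 3.7 has 2 s.f., so the result keeps min(4, 2) = 2 s.f.
Rounded to 2 significant figures: 20. m.

20. m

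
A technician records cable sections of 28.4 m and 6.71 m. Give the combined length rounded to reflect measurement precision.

35.1 m

28.4 m + 6.71 m = 35.11 m.
Addition/subtraction keeps the fewest decimal places: 28.4 → 1 decimal place, 6.71 → 2 decimal places; limit is 1.
Rounded to 1 decimal place: 35.1 m.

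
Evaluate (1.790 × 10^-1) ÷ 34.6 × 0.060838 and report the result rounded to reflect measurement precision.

3.15 × 10^-4

(1.790 × 10^-1) ÷ 34.6 × 0.060838 = 0.000314739942197…
Multiplication/division keeps the fewest significant figures: 1.790 × 10^-1 → 4 s.f., 34.6 → 3 s.f., 0.060838 → 5 s.f.; limit is 3.
Rounded to 3 significant figures: 3.15 × 10^-4.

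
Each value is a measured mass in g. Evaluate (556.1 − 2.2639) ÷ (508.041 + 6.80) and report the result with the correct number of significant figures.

1.076

556.1 − 2.2639 = 553.8361, limited to 1 d.p. → 4 s.f.; 508.041 + 6.80 = 514.841, limited to 2 d.p. → 5 s.f.
Carrying full precision, 553.8361 ÷ 514.841 = 1.07574202521…; keep min(4, 5) = 4 s.f.
Rounded to 4 significant figures: 1.076.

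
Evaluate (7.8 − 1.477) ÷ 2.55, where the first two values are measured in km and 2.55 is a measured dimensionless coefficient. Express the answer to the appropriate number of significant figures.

2.5 km

7.8 km − 1.477 km = 6.323 km; the difference is limited to 1 decimal place (2 s.f.).
Carrying full precision, 6.323 ÷ 2.55 = 2.47960784314… km; 2.55 has 3 s.f., so the result keeps min(2, 3) = 2 s.f.
Rounded to 2 significant figures: 2.5 km.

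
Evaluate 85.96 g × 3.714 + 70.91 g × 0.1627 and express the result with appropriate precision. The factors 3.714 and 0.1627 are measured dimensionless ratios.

85.96 × 3.714 = 319.25544 → 319.3 g (4 s.f., last digit at the 10^-1 place).
70.91 × 0.1627 = 11.537057 → 11.54 g (4 s.f., last digit at the 10^-2 place).
Sum: 330.792497 g; keep the coarser place, 10^-1.
Result: 330.8 g.

330.8 g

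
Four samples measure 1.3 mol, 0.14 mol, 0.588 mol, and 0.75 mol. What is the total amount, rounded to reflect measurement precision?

2.8 mol

1.3 mol + 0.14 mol + 0.588 mol + 0.75 mol = 2.778 mol.
Addition/subtraction keeps the fewest decimal places: 1.3 → 1 decimal place, 0.14 → 2 decimal places, 0.588 → 3 decimal places, 0.75 → 2 decimal places; limit is 1.
Rounded to 1 decimal place: 2.8 mol.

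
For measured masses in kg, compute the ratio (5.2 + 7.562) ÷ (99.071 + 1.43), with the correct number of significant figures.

5.2 + 7.562 = 12.762, limited to 1 d.p. → 3 s.f.; 99.071 + 1.43 = 100.501, limited to 2 d.p. → 5 s.f.
Carrying full precision, 12.762 ÷ 100.501 = 0.126983811106…; keep min(3, 5) = 3 s.f.
Rounded to 3 significant figures: 0.127.

0.127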